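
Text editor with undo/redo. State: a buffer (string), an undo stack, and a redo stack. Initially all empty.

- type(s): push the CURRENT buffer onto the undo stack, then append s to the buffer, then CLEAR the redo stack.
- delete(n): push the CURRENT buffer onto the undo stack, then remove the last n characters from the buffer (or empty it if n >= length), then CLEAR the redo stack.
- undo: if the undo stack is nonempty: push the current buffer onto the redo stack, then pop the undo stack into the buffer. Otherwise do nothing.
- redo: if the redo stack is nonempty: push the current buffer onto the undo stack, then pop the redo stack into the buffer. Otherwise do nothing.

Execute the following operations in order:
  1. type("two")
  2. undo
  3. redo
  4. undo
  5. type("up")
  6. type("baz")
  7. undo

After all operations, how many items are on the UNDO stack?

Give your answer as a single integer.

Answer: 1

Derivation:
After op 1 (type): buf='two' undo_depth=1 redo_depth=0
After op 2 (undo): buf='(empty)' undo_depth=0 redo_depth=1
After op 3 (redo): buf='two' undo_depth=1 redo_depth=0
After op 4 (undo): buf='(empty)' undo_depth=0 redo_depth=1
After op 5 (type): buf='up' undo_depth=1 redo_depth=0
After op 6 (type): buf='upbaz' undo_depth=2 redo_depth=0
After op 7 (undo): buf='up' undo_depth=1 redo_depth=1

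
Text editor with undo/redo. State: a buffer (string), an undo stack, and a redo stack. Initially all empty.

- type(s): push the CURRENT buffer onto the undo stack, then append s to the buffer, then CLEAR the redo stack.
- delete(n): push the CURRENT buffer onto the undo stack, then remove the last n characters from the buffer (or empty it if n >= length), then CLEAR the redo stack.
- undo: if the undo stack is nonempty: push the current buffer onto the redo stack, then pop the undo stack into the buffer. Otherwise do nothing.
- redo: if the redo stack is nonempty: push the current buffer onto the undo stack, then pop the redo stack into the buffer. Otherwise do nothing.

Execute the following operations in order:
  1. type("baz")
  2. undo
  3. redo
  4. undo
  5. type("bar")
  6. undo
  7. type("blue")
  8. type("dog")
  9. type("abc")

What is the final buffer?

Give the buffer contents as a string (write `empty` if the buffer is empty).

After op 1 (type): buf='baz' undo_depth=1 redo_depth=0
After op 2 (undo): buf='(empty)' undo_depth=0 redo_depth=1
After op 3 (redo): buf='baz' undo_depth=1 redo_depth=0
After op 4 (undo): buf='(empty)' undo_depth=0 redo_depth=1
After op 5 (type): buf='bar' undo_depth=1 redo_depth=0
After op 6 (undo): buf='(empty)' undo_depth=0 redo_depth=1
After op 7 (type): buf='blue' undo_depth=1 redo_depth=0
After op 8 (type): buf='bluedog' undo_depth=2 redo_depth=0
After op 9 (type): buf='bluedogabc' undo_depth=3 redo_depth=0

Answer: bluedogabc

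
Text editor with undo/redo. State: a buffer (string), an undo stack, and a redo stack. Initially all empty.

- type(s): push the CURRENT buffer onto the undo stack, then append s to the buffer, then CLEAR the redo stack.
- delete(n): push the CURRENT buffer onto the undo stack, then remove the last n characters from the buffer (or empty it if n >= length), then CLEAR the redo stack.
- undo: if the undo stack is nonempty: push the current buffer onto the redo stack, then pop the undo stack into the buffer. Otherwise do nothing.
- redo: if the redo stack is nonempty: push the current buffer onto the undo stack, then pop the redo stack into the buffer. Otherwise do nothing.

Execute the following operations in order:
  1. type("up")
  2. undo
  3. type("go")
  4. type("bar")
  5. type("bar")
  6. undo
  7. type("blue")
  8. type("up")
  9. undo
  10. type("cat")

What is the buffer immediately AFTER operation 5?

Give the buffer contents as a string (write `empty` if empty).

After op 1 (type): buf='up' undo_depth=1 redo_depth=0
After op 2 (undo): buf='(empty)' undo_depth=0 redo_depth=1
After op 3 (type): buf='go' undo_depth=1 redo_depth=0
After op 4 (type): buf='gobar' undo_depth=2 redo_depth=0
After op 5 (type): buf='gobarbar' undo_depth=3 redo_depth=0

Answer: gobarbar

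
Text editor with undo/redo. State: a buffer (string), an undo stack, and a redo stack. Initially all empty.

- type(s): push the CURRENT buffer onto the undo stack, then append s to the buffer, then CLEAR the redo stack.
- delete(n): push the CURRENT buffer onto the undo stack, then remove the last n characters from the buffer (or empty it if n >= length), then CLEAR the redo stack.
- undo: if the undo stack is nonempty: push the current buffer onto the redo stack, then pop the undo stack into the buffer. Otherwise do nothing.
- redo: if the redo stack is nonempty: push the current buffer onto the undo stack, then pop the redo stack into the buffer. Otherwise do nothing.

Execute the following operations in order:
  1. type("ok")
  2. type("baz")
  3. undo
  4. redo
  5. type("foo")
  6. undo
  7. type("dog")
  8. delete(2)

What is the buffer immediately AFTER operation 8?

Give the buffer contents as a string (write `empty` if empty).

After op 1 (type): buf='ok' undo_depth=1 redo_depth=0
After op 2 (type): buf='okbaz' undo_depth=2 redo_depth=0
After op 3 (undo): buf='ok' undo_depth=1 redo_depth=1
After op 4 (redo): buf='okbaz' undo_depth=2 redo_depth=0
After op 5 (type): buf='okbazfoo' undo_depth=3 redo_depth=0
After op 6 (undo): buf='okbaz' undo_depth=2 redo_depth=1
After op 7 (type): buf='okbazdog' undo_depth=3 redo_depth=0
After op 8 (delete): buf='okbazd' undo_depth=4 redo_depth=0

Answer: okbazd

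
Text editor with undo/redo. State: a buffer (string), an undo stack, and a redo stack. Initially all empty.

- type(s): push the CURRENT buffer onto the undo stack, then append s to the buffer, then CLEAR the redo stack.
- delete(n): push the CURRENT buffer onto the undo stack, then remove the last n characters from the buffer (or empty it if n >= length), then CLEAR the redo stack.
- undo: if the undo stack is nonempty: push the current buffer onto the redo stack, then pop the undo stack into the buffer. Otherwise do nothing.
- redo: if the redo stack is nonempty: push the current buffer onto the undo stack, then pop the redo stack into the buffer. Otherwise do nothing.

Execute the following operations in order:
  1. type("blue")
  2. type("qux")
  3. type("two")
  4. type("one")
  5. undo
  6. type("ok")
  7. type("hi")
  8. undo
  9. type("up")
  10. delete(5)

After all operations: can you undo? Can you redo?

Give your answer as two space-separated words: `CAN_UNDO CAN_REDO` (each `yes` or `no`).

After op 1 (type): buf='blue' undo_depth=1 redo_depth=0
After op 2 (type): buf='bluequx' undo_depth=2 redo_depth=0
After op 3 (type): buf='bluequxtwo' undo_depth=3 redo_depth=0
After op 4 (type): buf='bluequxtwoone' undo_depth=4 redo_depth=0
After op 5 (undo): buf='bluequxtwo' undo_depth=3 redo_depth=1
After op 6 (type): buf='bluequxtwook' undo_depth=4 redo_depth=0
After op 7 (type): buf='bluequxtwookhi' undo_depth=5 redo_depth=0
After op 8 (undo): buf='bluequxtwook' undo_depth=4 redo_depth=1
After op 9 (type): buf='bluequxtwookup' undo_depth=5 redo_depth=0
After op 10 (delete): buf='bluequxtw' undo_depth=6 redo_depth=0

Answer: yes no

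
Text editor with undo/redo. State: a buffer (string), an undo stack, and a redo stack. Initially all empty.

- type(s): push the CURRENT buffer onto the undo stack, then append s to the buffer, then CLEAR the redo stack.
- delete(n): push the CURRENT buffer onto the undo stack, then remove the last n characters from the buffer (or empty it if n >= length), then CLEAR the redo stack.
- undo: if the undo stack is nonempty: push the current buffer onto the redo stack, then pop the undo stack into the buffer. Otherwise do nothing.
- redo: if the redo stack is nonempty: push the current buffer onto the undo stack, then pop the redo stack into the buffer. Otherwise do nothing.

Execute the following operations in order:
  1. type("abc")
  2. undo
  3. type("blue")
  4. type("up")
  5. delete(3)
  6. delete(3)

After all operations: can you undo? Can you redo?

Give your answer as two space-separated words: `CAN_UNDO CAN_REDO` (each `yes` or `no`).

Answer: yes no

Derivation:
After op 1 (type): buf='abc' undo_depth=1 redo_depth=0
After op 2 (undo): buf='(empty)' undo_depth=0 redo_depth=1
After op 3 (type): buf='blue' undo_depth=1 redo_depth=0
After op 4 (type): buf='blueup' undo_depth=2 redo_depth=0
After op 5 (delete): buf='blu' undo_depth=3 redo_depth=0
After op 6 (delete): buf='(empty)' undo_depth=4 redo_depth=0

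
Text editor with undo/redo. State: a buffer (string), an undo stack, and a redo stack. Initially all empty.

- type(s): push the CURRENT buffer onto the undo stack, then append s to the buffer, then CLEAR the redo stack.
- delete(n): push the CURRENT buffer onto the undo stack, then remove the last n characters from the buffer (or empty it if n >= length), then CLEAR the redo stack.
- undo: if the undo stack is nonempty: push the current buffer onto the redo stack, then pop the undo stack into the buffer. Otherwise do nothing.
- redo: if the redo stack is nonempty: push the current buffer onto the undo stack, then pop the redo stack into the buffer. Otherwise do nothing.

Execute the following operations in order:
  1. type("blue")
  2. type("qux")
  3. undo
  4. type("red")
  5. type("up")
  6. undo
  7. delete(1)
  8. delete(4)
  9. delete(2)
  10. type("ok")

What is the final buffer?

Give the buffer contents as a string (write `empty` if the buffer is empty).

After op 1 (type): buf='blue' undo_depth=1 redo_depth=0
After op 2 (type): buf='bluequx' undo_depth=2 redo_depth=0
After op 3 (undo): buf='blue' undo_depth=1 redo_depth=1
After op 4 (type): buf='bluered' undo_depth=2 redo_depth=0
After op 5 (type): buf='blueredup' undo_depth=3 redo_depth=0
After op 6 (undo): buf='bluered' undo_depth=2 redo_depth=1
After op 7 (delete): buf='bluere' undo_depth=3 redo_depth=0
After op 8 (delete): buf='bl' undo_depth=4 redo_depth=0
After op 9 (delete): buf='(empty)' undo_depth=5 redo_depth=0
After op 10 (type): buf='ok' undo_depth=6 redo_depth=0

Answer: ok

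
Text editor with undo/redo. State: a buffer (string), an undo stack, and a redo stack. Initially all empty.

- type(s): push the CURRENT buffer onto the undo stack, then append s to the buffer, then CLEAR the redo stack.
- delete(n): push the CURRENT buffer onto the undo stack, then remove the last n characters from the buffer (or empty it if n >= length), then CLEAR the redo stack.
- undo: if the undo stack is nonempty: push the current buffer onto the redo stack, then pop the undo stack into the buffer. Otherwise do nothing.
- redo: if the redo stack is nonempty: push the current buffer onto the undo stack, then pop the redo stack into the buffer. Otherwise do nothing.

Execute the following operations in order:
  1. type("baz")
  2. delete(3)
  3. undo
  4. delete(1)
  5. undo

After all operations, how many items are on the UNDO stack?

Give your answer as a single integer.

Answer: 1

Derivation:
After op 1 (type): buf='baz' undo_depth=1 redo_depth=0
After op 2 (delete): buf='(empty)' undo_depth=2 redo_depth=0
After op 3 (undo): buf='baz' undo_depth=1 redo_depth=1
After op 4 (delete): buf='ba' undo_depth=2 redo_depth=0
After op 5 (undo): buf='baz' undo_depth=1 redo_depth=1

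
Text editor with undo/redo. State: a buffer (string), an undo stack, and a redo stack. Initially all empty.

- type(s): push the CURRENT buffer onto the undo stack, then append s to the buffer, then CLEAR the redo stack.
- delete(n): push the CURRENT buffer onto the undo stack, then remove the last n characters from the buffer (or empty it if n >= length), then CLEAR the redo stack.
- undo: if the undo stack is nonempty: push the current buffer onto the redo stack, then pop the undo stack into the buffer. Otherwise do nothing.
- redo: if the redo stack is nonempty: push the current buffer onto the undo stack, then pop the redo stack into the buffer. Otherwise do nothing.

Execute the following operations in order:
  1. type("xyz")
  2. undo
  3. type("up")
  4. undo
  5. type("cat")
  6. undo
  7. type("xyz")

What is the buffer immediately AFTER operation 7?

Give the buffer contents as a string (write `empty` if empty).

Answer: xyz

Derivation:
After op 1 (type): buf='xyz' undo_depth=1 redo_depth=0
After op 2 (undo): buf='(empty)' undo_depth=0 redo_depth=1
After op 3 (type): buf='up' undo_depth=1 redo_depth=0
After op 4 (undo): buf='(empty)' undo_depth=0 redo_depth=1
After op 5 (type): buf='cat' undo_depth=1 redo_depth=0
After op 6 (undo): buf='(empty)' undo_depth=0 redo_depth=1
After op 7 (type): buf='xyz' undo_depth=1 redo_depth=0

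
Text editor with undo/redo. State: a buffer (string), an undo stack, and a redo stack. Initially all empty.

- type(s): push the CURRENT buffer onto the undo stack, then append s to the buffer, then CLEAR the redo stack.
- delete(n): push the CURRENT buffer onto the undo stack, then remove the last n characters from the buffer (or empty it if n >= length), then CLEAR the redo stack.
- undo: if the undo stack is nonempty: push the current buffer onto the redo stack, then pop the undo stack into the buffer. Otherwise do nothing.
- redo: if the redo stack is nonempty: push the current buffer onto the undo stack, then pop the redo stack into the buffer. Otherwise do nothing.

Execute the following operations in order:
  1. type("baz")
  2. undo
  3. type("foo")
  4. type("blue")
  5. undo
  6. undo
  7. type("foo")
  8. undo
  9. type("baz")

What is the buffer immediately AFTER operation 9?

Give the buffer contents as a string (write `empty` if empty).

Answer: baz

Derivation:
After op 1 (type): buf='baz' undo_depth=1 redo_depth=0
After op 2 (undo): buf='(empty)' undo_depth=0 redo_depth=1
After op 3 (type): buf='foo' undo_depth=1 redo_depth=0
After op 4 (type): buf='fooblue' undo_depth=2 redo_depth=0
After op 5 (undo): buf='foo' undo_depth=1 redo_depth=1
After op 6 (undo): buf='(empty)' undo_depth=0 redo_depth=2
After op 7 (type): buf='foo' undo_depth=1 redo_depth=0
After op 8 (undo): buf='(empty)' undo_depth=0 redo_depth=1
After op 9 (type): buf='baz' undo_depth=1 redo_depth=0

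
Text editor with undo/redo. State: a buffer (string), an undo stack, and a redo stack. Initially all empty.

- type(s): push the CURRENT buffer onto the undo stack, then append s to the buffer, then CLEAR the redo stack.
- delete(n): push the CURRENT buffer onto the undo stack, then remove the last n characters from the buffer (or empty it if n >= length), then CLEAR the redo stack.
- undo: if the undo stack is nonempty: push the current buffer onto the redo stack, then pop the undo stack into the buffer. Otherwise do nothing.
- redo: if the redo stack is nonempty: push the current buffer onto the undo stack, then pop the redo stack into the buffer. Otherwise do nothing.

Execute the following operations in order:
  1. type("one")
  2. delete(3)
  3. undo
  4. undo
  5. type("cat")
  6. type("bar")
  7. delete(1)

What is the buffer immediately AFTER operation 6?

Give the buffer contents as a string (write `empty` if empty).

Answer: catbar

Derivation:
After op 1 (type): buf='one' undo_depth=1 redo_depth=0
After op 2 (delete): buf='(empty)' undo_depth=2 redo_depth=0
After op 3 (undo): buf='one' undo_depth=1 redo_depth=1
After op 4 (undo): buf='(empty)' undo_depth=0 redo_depth=2
After op 5 (type): buf='cat' undo_depth=1 redo_depth=0
After op 6 (type): buf='catbar' undo_depth=2 redo_depth=0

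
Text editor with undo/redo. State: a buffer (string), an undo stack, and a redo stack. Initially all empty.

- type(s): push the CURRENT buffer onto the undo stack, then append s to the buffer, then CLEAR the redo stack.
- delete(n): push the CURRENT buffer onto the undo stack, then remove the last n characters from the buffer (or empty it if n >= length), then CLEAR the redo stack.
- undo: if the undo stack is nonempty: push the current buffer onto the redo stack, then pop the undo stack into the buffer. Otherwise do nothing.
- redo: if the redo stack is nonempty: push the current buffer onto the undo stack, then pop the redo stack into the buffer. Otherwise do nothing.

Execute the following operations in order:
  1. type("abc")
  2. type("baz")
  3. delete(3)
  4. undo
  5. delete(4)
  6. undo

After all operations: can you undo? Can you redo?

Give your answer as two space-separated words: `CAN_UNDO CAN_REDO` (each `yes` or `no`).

After op 1 (type): buf='abc' undo_depth=1 redo_depth=0
After op 2 (type): buf='abcbaz' undo_depth=2 redo_depth=0
After op 3 (delete): buf='abc' undo_depth=3 redo_depth=0
After op 4 (undo): buf='abcbaz' undo_depth=2 redo_depth=1
After op 5 (delete): buf='ab' undo_depth=3 redo_depth=0
After op 6 (undo): buf='abcbaz' undo_depth=2 redo_depth=1

Answer: yes yes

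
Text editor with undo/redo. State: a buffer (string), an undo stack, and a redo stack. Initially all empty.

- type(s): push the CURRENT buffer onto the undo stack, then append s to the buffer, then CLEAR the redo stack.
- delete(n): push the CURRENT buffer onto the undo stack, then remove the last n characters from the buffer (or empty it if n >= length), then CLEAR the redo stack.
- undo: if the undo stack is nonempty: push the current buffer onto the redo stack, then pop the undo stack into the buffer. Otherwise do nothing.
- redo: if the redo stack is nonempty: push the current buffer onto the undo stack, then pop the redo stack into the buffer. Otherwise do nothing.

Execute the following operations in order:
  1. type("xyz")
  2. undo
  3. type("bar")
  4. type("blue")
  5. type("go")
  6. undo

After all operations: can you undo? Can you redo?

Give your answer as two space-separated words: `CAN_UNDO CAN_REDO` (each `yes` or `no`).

After op 1 (type): buf='xyz' undo_depth=1 redo_depth=0
After op 2 (undo): buf='(empty)' undo_depth=0 redo_depth=1
After op 3 (type): buf='bar' undo_depth=1 redo_depth=0
After op 4 (type): buf='barblue' undo_depth=2 redo_depth=0
After op 5 (type): buf='barbluego' undo_depth=3 redo_depth=0
After op 6 (undo): buf='barblue' undo_depth=2 redo_depth=1

Answer: yes yes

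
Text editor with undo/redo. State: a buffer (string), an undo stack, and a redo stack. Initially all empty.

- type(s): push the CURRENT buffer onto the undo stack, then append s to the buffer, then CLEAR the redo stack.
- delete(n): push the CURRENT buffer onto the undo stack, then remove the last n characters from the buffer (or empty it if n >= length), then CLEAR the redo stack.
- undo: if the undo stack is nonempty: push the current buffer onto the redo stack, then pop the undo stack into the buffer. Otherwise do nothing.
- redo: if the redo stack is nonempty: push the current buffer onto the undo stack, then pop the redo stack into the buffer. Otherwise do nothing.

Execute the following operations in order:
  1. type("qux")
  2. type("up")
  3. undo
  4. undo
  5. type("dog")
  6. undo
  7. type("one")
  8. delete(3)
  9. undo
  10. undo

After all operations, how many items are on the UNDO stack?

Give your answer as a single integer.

Answer: 0

Derivation:
After op 1 (type): buf='qux' undo_depth=1 redo_depth=0
After op 2 (type): buf='quxup' undo_depth=2 redo_depth=0
After op 3 (undo): buf='qux' undo_depth=1 redo_depth=1
After op 4 (undo): buf='(empty)' undo_depth=0 redo_depth=2
After op 5 (type): buf='dog' undo_depth=1 redo_depth=0
After op 6 (undo): buf='(empty)' undo_depth=0 redo_depth=1
After op 7 (type): buf='one' undo_depth=1 redo_depth=0
After op 8 (delete): buf='(empty)' undo_depth=2 redo_depth=0
After op 9 (undo): buf='one' undo_depth=1 redo_depth=1
After op 10 (undo): buf='(empty)' undo_depth=0 redo_depth=2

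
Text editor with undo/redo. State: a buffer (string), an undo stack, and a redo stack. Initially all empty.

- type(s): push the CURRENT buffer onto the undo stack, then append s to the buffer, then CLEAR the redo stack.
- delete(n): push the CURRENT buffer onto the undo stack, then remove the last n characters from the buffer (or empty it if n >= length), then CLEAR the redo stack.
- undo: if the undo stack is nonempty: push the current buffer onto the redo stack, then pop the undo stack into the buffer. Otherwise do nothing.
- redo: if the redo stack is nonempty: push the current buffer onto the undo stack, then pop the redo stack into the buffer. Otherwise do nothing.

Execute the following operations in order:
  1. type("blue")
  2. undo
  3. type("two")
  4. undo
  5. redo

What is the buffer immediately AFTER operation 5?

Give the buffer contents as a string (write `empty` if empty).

After op 1 (type): buf='blue' undo_depth=1 redo_depth=0
After op 2 (undo): buf='(empty)' undo_depth=0 redo_depth=1
After op 3 (type): buf='two' undo_depth=1 redo_depth=0
After op 4 (undo): buf='(empty)' undo_depth=0 redo_depth=1
After op 5 (redo): buf='two' undo_depth=1 redo_depth=0

Answer: two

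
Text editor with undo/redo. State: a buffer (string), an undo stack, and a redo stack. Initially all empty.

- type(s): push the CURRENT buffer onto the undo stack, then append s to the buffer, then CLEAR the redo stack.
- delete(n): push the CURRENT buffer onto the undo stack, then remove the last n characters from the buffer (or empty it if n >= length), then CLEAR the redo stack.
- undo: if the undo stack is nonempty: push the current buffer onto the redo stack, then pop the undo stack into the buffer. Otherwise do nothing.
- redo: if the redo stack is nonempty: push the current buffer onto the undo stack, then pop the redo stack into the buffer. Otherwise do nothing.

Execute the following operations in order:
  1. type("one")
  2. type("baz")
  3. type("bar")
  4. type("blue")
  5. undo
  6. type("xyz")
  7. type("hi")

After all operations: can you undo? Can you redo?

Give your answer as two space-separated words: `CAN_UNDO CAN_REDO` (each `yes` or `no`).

Answer: yes no

Derivation:
After op 1 (type): buf='one' undo_depth=1 redo_depth=0
After op 2 (type): buf='onebaz' undo_depth=2 redo_depth=0
After op 3 (type): buf='onebazbar' undo_depth=3 redo_depth=0
After op 4 (type): buf='onebazbarblue' undo_depth=4 redo_depth=0
After op 5 (undo): buf='onebazbar' undo_depth=3 redo_depth=1
After op 6 (type): buf='onebazbarxyz' undo_depth=4 redo_depth=0
After op 7 (type): buf='onebazbarxyzhi' undo_depth=5 redo_depth=0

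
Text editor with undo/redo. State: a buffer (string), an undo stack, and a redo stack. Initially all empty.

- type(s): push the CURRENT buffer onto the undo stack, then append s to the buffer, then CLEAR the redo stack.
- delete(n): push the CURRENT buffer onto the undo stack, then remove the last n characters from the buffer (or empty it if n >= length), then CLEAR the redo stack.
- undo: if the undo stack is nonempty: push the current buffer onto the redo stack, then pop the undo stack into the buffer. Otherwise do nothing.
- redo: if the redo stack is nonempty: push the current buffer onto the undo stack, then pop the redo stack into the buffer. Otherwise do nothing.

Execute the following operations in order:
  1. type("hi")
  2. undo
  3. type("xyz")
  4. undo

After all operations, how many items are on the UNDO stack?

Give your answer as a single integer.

After op 1 (type): buf='hi' undo_depth=1 redo_depth=0
After op 2 (undo): buf='(empty)' undo_depth=0 redo_depth=1
After op 3 (type): buf='xyz' undo_depth=1 redo_depth=0
After op 4 (undo): buf='(empty)' undo_depth=0 redo_depth=1

Answer: 0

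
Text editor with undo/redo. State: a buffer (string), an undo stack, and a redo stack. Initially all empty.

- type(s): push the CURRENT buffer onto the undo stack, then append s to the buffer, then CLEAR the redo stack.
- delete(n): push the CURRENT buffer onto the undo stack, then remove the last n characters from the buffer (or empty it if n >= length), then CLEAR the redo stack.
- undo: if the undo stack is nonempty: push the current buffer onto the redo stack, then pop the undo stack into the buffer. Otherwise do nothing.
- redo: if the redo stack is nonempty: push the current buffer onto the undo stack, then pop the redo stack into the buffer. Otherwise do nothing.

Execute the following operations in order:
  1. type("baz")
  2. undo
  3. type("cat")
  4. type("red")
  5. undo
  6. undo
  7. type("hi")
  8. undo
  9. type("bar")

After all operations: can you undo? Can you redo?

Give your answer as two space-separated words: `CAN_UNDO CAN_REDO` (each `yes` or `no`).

After op 1 (type): buf='baz' undo_depth=1 redo_depth=0
After op 2 (undo): buf='(empty)' undo_depth=0 redo_depth=1
After op 3 (type): buf='cat' undo_depth=1 redo_depth=0
After op 4 (type): buf='catred' undo_depth=2 redo_depth=0
After op 5 (undo): buf='cat' undo_depth=1 redo_depth=1
After op 6 (undo): buf='(empty)' undo_depth=0 redo_depth=2
After op 7 (type): buf='hi' undo_depth=1 redo_depth=0
After op 8 (undo): buf='(empty)' undo_depth=0 redo_depth=1
After op 9 (type): buf='bar' undo_depth=1 redo_depth=0

Answer: yes no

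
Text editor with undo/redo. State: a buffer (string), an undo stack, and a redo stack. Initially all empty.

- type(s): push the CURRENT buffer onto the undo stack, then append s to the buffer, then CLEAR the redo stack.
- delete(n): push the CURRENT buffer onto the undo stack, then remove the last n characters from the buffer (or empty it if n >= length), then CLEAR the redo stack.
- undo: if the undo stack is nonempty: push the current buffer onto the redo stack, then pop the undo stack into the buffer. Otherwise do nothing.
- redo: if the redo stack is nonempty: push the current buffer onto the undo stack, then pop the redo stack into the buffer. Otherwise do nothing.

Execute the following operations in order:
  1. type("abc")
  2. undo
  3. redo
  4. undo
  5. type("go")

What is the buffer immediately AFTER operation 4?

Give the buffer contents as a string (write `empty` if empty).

Answer: empty

Derivation:
After op 1 (type): buf='abc' undo_depth=1 redo_depth=0
After op 2 (undo): buf='(empty)' undo_depth=0 redo_depth=1
After op 3 (redo): buf='abc' undo_depth=1 redo_depth=0
After op 4 (undo): buf='(empty)' undo_depth=0 redo_depth=1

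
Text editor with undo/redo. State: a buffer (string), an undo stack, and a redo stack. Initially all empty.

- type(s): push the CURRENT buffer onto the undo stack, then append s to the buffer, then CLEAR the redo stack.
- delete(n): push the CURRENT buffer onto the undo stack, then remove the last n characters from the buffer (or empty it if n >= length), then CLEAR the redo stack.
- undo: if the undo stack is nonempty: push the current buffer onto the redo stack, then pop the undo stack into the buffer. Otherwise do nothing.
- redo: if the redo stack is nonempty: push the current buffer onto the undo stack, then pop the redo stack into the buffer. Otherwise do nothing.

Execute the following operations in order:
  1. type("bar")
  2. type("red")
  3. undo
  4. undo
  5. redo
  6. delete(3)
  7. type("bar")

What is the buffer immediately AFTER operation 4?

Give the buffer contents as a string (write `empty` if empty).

Answer: empty

Derivation:
After op 1 (type): buf='bar' undo_depth=1 redo_depth=0
After op 2 (type): buf='barred' undo_depth=2 redo_depth=0
After op 3 (undo): buf='bar' undo_depth=1 redo_depth=1
After op 4 (undo): buf='(empty)' undo_depth=0 redo_depth=2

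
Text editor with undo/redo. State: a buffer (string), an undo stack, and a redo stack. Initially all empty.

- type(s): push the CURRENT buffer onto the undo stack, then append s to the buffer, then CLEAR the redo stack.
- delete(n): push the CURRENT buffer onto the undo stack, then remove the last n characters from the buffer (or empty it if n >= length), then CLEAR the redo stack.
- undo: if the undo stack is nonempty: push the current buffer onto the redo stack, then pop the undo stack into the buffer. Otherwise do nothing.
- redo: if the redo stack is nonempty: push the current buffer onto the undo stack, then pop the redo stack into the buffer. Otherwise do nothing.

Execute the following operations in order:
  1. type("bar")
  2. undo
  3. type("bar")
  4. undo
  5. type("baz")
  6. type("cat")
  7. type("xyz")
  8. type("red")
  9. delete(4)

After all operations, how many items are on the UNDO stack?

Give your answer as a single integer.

After op 1 (type): buf='bar' undo_depth=1 redo_depth=0
After op 2 (undo): buf='(empty)' undo_depth=0 redo_depth=1
After op 3 (type): buf='bar' undo_depth=1 redo_depth=0
After op 4 (undo): buf='(empty)' undo_depth=0 redo_depth=1
After op 5 (type): buf='baz' undo_depth=1 redo_depth=0
After op 6 (type): buf='bazcat' undo_depth=2 redo_depth=0
After op 7 (type): buf='bazcatxyz' undo_depth=3 redo_depth=0
After op 8 (type): buf='bazcatxyzred' undo_depth=4 redo_depth=0
After op 9 (delete): buf='bazcatxy' undo_depth=5 redo_depth=0

Answer: 5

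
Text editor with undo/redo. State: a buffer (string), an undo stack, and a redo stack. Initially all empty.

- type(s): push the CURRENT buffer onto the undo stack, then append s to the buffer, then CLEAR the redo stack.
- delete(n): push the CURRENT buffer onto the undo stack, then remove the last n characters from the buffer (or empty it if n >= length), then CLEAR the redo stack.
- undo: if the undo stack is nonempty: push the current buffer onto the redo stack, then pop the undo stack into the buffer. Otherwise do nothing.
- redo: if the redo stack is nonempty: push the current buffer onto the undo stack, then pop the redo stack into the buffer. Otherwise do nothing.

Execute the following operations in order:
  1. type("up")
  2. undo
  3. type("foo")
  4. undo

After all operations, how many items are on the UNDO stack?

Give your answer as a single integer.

After op 1 (type): buf='up' undo_depth=1 redo_depth=0
After op 2 (undo): buf='(empty)' undo_depth=0 redo_depth=1
After op 3 (type): buf='foo' undo_depth=1 redo_depth=0
After op 4 (undo): buf='(empty)' undo_depth=0 redo_depth=1

Answer: 0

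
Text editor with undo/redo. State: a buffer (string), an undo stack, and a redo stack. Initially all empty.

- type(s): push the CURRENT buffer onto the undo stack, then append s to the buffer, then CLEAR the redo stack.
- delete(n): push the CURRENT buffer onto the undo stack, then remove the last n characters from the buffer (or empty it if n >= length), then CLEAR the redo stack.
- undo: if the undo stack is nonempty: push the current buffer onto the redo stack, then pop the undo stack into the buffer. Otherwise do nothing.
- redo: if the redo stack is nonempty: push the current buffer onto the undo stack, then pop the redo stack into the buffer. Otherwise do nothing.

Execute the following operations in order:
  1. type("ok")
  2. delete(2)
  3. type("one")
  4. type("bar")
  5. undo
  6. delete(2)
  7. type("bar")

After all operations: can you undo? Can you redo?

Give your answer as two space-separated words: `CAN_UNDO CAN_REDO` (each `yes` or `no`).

After op 1 (type): buf='ok' undo_depth=1 redo_depth=0
After op 2 (delete): buf='(empty)' undo_depth=2 redo_depth=0
After op 3 (type): buf='one' undo_depth=3 redo_depth=0
After op 4 (type): buf='onebar' undo_depth=4 redo_depth=0
After op 5 (undo): buf='one' undo_depth=3 redo_depth=1
After op 6 (delete): buf='o' undo_depth=4 redo_depth=0
After op 7 (type): buf='obar' undo_depth=5 redo_depth=0

Answer: yes no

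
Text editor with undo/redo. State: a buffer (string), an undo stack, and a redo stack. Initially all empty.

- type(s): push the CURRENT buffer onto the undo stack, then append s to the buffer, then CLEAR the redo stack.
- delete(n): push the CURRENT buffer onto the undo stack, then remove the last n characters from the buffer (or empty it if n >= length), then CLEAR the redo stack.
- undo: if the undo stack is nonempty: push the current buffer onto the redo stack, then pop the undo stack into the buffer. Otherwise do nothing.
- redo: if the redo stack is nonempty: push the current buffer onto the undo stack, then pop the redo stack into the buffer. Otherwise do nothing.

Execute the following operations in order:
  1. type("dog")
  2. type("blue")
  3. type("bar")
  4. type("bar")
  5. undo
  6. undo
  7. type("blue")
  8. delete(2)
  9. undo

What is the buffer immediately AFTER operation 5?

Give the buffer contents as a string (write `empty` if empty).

After op 1 (type): buf='dog' undo_depth=1 redo_depth=0
After op 2 (type): buf='dogblue' undo_depth=2 redo_depth=0
After op 3 (type): buf='dogbluebar' undo_depth=3 redo_depth=0
After op 4 (type): buf='dogbluebarbar' undo_depth=4 redo_depth=0
After op 5 (undo): buf='dogbluebar' undo_depth=3 redo_depth=1

Answer: dogbluebar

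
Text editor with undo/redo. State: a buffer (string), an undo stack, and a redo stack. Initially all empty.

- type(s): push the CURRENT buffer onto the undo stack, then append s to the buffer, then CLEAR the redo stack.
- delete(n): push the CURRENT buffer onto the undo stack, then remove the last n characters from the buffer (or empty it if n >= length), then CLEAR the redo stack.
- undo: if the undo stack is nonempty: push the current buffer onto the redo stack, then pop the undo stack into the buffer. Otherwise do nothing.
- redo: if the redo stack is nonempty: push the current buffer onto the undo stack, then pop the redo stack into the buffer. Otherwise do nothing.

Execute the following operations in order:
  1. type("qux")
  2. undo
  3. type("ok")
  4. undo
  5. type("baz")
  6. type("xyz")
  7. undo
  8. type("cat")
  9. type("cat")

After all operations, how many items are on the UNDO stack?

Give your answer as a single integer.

After op 1 (type): buf='qux' undo_depth=1 redo_depth=0
After op 2 (undo): buf='(empty)' undo_depth=0 redo_depth=1
After op 3 (type): buf='ok' undo_depth=1 redo_depth=0
After op 4 (undo): buf='(empty)' undo_depth=0 redo_depth=1
After op 5 (type): buf='baz' undo_depth=1 redo_depth=0
After op 6 (type): buf='bazxyz' undo_depth=2 redo_depth=0
After op 7 (undo): buf='baz' undo_depth=1 redo_depth=1
After op 8 (type): buf='bazcat' undo_depth=2 redo_depth=0
After op 9 (type): buf='bazcatcat' undo_depth=3 redo_depth=0

Answer: 3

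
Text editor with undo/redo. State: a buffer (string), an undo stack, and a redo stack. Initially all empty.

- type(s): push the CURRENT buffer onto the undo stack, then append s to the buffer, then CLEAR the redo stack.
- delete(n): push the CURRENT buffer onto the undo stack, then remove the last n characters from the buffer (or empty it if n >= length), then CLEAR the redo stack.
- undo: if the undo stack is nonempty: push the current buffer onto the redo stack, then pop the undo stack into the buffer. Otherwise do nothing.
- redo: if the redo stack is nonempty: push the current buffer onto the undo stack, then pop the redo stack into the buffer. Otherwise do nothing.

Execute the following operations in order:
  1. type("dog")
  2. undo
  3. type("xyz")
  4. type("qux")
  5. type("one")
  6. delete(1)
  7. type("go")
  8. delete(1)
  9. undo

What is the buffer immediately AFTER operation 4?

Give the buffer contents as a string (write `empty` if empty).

Answer: xyzqux

Derivation:
After op 1 (type): buf='dog' undo_depth=1 redo_depth=0
After op 2 (undo): buf='(empty)' undo_depth=0 redo_depth=1
After op 3 (type): buf='xyz' undo_depth=1 redo_depth=0
After op 4 (type): buf='xyzqux' undo_depth=2 redo_depth=0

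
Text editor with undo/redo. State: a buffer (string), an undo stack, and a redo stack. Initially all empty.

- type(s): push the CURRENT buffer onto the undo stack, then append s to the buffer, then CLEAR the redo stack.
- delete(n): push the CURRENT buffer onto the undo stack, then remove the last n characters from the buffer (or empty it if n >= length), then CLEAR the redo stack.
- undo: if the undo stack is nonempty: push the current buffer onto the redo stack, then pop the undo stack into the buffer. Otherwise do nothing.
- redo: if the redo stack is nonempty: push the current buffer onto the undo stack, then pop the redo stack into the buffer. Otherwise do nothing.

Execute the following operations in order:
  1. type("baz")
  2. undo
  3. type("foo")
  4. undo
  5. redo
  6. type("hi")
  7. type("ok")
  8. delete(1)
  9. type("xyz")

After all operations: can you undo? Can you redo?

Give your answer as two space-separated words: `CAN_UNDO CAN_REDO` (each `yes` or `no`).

After op 1 (type): buf='baz' undo_depth=1 redo_depth=0
After op 2 (undo): buf='(empty)' undo_depth=0 redo_depth=1
After op 3 (type): buf='foo' undo_depth=1 redo_depth=0
After op 4 (undo): buf='(empty)' undo_depth=0 redo_depth=1
After op 5 (redo): buf='foo' undo_depth=1 redo_depth=0
After op 6 (type): buf='foohi' undo_depth=2 redo_depth=0
After op 7 (type): buf='foohiok' undo_depth=3 redo_depth=0
After op 8 (delete): buf='foohio' undo_depth=4 redo_depth=0
After op 9 (type): buf='foohioxyz' undo_depth=5 redo_depth=0

Answer: yes no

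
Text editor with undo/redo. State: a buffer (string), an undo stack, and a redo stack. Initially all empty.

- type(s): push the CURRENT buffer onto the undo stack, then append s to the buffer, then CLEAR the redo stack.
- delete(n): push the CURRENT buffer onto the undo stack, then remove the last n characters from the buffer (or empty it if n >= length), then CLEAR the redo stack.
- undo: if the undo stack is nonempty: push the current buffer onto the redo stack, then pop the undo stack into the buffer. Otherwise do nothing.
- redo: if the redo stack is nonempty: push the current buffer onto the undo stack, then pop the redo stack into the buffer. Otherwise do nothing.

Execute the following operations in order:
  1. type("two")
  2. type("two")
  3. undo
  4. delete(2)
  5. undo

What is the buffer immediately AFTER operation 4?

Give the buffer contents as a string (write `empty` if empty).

Answer: t

Derivation:
After op 1 (type): buf='two' undo_depth=1 redo_depth=0
After op 2 (type): buf='twotwo' undo_depth=2 redo_depth=0
After op 3 (undo): buf='two' undo_depth=1 redo_depth=1
After op 4 (delete): buf='t' undo_depth=2 redo_depth=0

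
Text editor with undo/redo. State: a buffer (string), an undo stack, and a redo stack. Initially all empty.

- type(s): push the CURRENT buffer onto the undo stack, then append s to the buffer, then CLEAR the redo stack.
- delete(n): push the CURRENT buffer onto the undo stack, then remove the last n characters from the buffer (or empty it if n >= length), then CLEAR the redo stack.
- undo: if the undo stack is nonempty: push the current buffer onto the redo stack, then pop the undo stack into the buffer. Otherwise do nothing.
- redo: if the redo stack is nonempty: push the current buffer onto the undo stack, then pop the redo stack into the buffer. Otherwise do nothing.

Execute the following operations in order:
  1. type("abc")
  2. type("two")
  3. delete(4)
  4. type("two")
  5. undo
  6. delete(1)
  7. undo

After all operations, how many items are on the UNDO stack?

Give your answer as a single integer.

After op 1 (type): buf='abc' undo_depth=1 redo_depth=0
After op 2 (type): buf='abctwo' undo_depth=2 redo_depth=0
After op 3 (delete): buf='ab' undo_depth=3 redo_depth=0
After op 4 (type): buf='abtwo' undo_depth=4 redo_depth=0
After op 5 (undo): buf='ab' undo_depth=3 redo_depth=1
After op 6 (delete): buf='a' undo_depth=4 redo_depth=0
After op 7 (undo): buf='ab' undo_depth=3 redo_depth=1

Answer: 3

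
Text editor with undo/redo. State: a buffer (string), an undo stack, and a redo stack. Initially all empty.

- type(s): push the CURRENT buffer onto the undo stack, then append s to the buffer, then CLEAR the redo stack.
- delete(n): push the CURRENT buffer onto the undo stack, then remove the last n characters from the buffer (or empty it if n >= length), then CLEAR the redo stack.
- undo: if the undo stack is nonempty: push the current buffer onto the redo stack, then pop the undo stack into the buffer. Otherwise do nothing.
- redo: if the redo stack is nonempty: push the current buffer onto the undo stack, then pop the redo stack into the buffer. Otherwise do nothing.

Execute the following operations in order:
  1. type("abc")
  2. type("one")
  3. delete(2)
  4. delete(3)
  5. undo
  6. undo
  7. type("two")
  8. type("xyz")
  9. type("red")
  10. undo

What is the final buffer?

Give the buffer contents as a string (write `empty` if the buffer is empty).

Answer: abconetwoxyz

Derivation:
After op 1 (type): buf='abc' undo_depth=1 redo_depth=0
After op 2 (type): buf='abcone' undo_depth=2 redo_depth=0
After op 3 (delete): buf='abco' undo_depth=3 redo_depth=0
After op 4 (delete): buf='a' undo_depth=4 redo_depth=0
After op 5 (undo): buf='abco' undo_depth=3 redo_depth=1
After op 6 (undo): buf='abcone' undo_depth=2 redo_depth=2
After op 7 (type): buf='abconetwo' undo_depth=3 redo_depth=0
After op 8 (type): buf='abconetwoxyz' undo_depth=4 redo_depth=0
After op 9 (type): buf='abconetwoxyzred' undo_depth=5 redo_depth=0
After op 10 (undo): buf='abconetwoxyz' undo_depth=4 redo_depth=1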